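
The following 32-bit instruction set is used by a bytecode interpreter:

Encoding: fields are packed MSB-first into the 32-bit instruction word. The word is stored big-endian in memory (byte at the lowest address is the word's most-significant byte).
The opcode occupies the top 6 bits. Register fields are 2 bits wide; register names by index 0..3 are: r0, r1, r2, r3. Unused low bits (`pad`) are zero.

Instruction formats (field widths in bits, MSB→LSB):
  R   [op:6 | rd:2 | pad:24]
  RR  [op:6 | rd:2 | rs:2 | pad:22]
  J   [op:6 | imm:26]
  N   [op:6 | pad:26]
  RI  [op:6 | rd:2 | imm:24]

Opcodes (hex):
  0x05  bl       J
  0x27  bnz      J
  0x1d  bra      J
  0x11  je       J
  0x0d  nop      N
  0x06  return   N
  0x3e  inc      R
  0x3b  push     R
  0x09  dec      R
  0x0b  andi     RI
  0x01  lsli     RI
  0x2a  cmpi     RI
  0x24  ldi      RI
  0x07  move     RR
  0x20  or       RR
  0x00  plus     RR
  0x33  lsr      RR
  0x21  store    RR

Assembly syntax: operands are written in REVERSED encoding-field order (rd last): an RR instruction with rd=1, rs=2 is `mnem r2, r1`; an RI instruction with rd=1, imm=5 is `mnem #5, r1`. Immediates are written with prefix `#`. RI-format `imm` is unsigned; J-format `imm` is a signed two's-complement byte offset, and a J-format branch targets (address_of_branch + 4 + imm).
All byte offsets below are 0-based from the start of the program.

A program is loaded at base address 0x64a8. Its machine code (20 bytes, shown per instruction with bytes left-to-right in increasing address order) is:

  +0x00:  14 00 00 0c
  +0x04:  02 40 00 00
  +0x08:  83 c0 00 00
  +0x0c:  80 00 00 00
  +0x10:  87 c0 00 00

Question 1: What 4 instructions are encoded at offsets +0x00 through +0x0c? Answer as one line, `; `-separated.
@+00  big-endian(14 00 00 0c) = 0x1400000c
  op=0x1400000c>>26=0x5 ⇒ bl (J)
  imm@[25:0]=0xc ⇒ #12
@+04  big-endian(02 40 00 00) = 0x02400000
  op=0x02400000>>26=0x0 ⇒ plus (RR)
  rd@[25:24]=0x2 ⇒ r2
  rs@[23:22]=0x1 ⇒ r1
@+08  big-endian(83 c0 00 00) = 0x83c00000
  op=0x83c00000>>26=0x20 ⇒ or (RR)
  rd@[25:24]=0x3 ⇒ r3
  rs@[23:22]=0x3 ⇒ r3
@+0c  big-endian(80 00 00 00) = 0x80000000
  op=0x80000000>>26=0x20 ⇒ or (RR)
  rd@[25:24]=0x0 ⇒ r0
  rs@[23:22]=0x0 ⇒ r0

bl #12; plus r1, r2; or r3, r3; or r0, r0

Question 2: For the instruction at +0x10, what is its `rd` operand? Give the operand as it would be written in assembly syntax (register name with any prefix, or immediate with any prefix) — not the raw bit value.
off 0x10: read 87 c0 00 00 as big → 0x87c00000
  top 6b → 0x21 → store [RR]
  rd: (w>>24)&0x3=0x3 → r3
  rs: (w>>22)&0x3=0x3 → r3

r3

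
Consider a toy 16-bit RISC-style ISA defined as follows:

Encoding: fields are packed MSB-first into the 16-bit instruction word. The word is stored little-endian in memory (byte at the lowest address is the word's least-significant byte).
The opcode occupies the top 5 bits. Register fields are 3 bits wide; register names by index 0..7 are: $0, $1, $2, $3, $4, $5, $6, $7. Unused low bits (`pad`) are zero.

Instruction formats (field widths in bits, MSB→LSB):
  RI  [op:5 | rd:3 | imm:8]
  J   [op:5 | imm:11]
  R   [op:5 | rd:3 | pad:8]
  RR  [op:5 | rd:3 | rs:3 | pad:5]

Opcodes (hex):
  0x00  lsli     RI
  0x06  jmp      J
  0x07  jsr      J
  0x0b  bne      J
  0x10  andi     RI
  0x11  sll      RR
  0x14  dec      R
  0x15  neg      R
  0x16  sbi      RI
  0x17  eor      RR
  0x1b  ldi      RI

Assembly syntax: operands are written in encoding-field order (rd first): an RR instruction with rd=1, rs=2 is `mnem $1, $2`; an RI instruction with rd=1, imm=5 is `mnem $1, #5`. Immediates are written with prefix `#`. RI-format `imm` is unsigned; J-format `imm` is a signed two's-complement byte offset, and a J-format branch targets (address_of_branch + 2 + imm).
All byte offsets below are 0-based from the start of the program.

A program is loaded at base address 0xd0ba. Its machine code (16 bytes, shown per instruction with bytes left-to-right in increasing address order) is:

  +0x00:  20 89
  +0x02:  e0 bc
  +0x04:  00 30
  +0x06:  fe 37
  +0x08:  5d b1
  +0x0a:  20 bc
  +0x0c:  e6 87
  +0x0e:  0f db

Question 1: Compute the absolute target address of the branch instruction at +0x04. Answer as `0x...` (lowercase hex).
0xd0c0

off 0x04: read 00 30 as little → 0x3000
  opcode bits[15:11]=0x6: jmp/J
  [10:0] imm=0 = #0
  target = base 0xd0ba + off 0x04 + 2 + imm 0 = 0xd0c0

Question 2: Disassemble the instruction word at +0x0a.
@+0a  little-endian(20 bc) = 0xbc20
  opcode bits[15:11]=0x17: eor/RR
  rd: (w>>8)&0x7=0x4 → $4
  rs: (w>>5)&0x7=0x1 → $1

eor $4, $1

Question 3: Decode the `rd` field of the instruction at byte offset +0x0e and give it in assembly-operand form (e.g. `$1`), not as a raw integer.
+0x0e: 0f db ⇒ word 0xdb0f (little)
  top 5b → 0x1b → ldi [RI]
  rd: (w>>8)&0x7=0x3 → $3
  imm: (w>>0)&0xff=0xf → #15

$3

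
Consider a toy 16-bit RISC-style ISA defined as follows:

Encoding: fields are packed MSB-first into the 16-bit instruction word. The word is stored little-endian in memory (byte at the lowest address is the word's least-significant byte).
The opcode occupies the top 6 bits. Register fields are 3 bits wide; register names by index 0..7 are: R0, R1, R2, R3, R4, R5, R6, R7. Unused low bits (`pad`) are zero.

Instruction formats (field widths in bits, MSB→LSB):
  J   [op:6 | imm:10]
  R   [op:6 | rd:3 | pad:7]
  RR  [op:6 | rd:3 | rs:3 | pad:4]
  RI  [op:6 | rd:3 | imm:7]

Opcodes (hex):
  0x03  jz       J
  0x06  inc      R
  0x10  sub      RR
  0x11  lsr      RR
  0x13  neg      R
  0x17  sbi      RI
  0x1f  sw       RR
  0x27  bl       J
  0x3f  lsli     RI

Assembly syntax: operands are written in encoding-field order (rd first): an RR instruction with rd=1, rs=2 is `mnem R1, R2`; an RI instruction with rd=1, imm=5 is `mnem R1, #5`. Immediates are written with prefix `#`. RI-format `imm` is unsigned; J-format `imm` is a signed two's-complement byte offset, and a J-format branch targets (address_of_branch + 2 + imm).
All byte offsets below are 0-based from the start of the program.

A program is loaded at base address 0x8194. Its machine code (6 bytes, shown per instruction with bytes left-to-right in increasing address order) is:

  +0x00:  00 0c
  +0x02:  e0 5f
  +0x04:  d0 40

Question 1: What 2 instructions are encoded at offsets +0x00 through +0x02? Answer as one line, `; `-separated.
jz #0; sbi R7, #96

+0x00: 00 0c ⇒ word 0x0c00 (little)
  top 6b → 0x3 → jz [J]
  imm: (w>>0)&0x3ff=0x0 → #0
+0x02: e0 5f ⇒ word 0x5fe0 (little)
  top 6b → 0x17 → sbi [RI]
  rd: (w>>7)&0x7=0x7 → R7
  imm: (w>>0)&0x7f=0x60 → #96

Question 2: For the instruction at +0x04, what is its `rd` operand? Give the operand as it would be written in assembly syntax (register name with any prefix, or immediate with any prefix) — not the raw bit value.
R1

[04] d0 40 → 0x40d0
  top 6b → 0x10 → sub [RR]
  rd: (w>>7)&0x7=0x1 → R1
  rs: (w>>4)&0x7=0x5 → R5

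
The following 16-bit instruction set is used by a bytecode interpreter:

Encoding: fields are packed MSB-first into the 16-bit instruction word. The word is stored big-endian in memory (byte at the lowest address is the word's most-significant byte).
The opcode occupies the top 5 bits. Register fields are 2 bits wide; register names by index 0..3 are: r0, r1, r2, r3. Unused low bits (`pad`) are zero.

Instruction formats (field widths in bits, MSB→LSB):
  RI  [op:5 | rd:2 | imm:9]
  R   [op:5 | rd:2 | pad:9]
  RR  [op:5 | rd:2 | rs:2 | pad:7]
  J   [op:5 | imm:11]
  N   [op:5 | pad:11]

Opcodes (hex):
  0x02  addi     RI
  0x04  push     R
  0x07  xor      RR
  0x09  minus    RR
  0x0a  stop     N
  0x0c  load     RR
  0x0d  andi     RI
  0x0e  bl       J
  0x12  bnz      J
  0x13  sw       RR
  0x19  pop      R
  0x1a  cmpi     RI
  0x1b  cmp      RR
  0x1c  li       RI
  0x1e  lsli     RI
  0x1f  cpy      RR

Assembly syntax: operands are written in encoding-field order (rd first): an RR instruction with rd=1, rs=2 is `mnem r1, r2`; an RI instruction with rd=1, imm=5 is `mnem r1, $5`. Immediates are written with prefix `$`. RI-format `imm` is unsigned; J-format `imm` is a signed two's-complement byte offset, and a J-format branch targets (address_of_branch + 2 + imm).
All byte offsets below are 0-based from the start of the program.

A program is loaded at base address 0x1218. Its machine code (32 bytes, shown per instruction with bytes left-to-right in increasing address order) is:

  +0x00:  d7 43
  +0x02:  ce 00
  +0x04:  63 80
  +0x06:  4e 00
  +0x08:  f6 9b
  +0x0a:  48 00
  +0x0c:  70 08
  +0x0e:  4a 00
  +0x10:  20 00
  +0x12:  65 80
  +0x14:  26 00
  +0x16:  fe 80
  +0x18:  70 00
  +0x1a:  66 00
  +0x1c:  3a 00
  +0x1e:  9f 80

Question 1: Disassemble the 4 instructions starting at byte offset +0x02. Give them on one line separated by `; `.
@+02  big-endian(ce 00) = 0xce00
  opcode bits[15:11]=0x19: pop/R
  rd@[10:9]=0x3 ⇒ r3
@+04  big-endian(63 80) = 0x6380
  opcode bits[15:11]=0xc: load/RR
  rd@[10:9]=0x1 ⇒ r1
  rs@[8:7]=0x3 ⇒ r3
@+06  big-endian(4e 00) = 0x4e00
  opcode bits[15:11]=0x9: minus/RR
  rd@[10:9]=0x3 ⇒ r3
  rs@[8:7]=0x0 ⇒ r0
@+08  big-endian(f6 9b) = 0xf69b
  opcode bits[15:11]=0x1e: lsli/RI
  rd@[10:9]=0x3 ⇒ r3
  imm@[8:0]=0x9b ⇒ $155

pop r3; load r1, r3; minus r3, r0; lsli r3, $155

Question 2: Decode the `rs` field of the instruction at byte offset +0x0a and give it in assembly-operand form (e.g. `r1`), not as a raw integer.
r0

@+0a  big-endian(48 00) = 0x4800
  opcode bits[15:11]=0x9: minus/RR
  [10:9] rd=0 = r0
  [8:7] rs=0 = r0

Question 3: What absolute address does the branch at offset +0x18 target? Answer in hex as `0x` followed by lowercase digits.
[18] 70 00 → 0x7000
  opcode bits[15:11]=0xe: bl/J
  imm@[10:0]=0x0 ⇒ $0
  target = base 0x1218 + off 0x18 + 2 + imm 0 = 0x1232

0x1232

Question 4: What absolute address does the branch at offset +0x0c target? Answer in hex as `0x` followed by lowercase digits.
off 0x0c: read 70 08 as big → 0x7008
  opcode bits[15:11]=0xe: bl/J
  [10:0] imm=8 = $8
  target = base 0x1218 + off 0x0c + 2 + imm 8 = 0x122e

0x122e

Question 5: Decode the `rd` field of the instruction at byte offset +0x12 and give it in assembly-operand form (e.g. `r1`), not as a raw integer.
r2

+0x12: 65 80 ⇒ word 0x6580 (big)
  opcode bits[15:11]=0xc: load/RR
  [10:9] rd=2 = r2
  [8:7] rs=3 = r3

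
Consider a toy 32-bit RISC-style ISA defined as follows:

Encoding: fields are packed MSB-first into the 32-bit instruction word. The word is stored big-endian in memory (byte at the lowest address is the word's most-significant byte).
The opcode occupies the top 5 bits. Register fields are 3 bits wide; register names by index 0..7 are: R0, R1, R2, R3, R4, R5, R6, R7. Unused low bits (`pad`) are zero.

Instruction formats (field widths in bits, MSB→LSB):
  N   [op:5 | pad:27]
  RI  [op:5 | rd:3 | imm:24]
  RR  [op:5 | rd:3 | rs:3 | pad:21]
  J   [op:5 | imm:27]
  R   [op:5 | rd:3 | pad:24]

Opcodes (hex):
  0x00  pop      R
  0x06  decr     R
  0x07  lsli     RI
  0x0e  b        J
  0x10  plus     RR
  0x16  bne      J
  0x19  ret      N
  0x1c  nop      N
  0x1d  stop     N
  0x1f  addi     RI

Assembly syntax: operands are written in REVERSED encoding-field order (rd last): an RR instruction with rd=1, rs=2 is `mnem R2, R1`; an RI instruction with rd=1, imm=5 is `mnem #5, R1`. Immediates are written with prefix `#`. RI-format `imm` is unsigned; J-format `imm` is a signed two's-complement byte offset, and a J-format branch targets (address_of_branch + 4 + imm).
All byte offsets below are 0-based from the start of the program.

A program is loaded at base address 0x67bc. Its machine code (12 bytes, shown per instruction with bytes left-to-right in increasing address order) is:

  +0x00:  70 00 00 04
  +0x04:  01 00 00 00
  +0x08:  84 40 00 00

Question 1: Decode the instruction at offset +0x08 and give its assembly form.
@+08  big-endian(84 40 00 00) = 0x84400000
  top 5b → 0x10 → plus [RR]
  [26:24] rd=4 = R4
  [23:21] rs=2 = R2

plus R2, R4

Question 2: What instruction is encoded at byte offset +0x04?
+0x04: 01 00 00 00 ⇒ word 0x01000000 (big)
  op=0x01000000>>27=0x0 ⇒ pop (R)
  [26:24] rd=1 = R1

pop R1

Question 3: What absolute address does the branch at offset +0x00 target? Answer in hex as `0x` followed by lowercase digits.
0x67c4

off 0x00: read 70 00 00 04 as big → 0x70000004
  top 5b → 0xe → b [J]
  [26:0] imm=4 = #4
  target = base 0x67bc + off 0x00 + 4 + imm 4 = 0x67c4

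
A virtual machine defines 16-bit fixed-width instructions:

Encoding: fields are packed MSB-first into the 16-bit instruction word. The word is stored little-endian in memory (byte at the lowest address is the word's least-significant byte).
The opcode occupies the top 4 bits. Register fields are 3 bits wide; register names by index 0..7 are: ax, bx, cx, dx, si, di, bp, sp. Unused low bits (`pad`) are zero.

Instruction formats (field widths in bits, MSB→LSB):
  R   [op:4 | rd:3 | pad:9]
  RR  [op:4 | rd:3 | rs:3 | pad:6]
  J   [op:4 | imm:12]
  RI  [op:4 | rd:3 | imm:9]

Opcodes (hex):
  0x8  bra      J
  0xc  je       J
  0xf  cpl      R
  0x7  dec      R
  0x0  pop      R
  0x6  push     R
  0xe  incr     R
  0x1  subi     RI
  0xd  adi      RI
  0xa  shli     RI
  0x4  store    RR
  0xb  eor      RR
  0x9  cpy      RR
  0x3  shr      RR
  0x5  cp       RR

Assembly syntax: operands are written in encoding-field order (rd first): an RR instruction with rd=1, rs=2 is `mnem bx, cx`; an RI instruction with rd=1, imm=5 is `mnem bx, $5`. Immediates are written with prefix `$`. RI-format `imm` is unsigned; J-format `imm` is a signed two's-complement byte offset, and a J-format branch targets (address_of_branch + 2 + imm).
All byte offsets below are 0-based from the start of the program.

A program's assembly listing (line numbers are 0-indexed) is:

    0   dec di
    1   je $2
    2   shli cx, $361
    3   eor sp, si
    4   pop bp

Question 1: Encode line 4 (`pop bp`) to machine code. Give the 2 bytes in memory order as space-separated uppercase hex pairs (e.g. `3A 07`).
00 0C

L4: pop op=0x0:4|rd=6:3|pad=0:9 ⇒ 0x0c00 ⇒ little 00 0c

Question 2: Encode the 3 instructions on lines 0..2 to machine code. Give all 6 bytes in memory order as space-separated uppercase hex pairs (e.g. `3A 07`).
line 0 (dec): pack op=0x7:4|rd=5:3|pad=0:9 = 0x7a00; little→ 00 7a
line 1 (je): pack op=0xc:4|imm=2:12 = 0xc002; little→ 02 c0
line 2 (shli): pack op=0xa:4|rd=2:3|imm=361:9 = 0xa569; little→ 69 a5

00 7A 02 C0 69 A5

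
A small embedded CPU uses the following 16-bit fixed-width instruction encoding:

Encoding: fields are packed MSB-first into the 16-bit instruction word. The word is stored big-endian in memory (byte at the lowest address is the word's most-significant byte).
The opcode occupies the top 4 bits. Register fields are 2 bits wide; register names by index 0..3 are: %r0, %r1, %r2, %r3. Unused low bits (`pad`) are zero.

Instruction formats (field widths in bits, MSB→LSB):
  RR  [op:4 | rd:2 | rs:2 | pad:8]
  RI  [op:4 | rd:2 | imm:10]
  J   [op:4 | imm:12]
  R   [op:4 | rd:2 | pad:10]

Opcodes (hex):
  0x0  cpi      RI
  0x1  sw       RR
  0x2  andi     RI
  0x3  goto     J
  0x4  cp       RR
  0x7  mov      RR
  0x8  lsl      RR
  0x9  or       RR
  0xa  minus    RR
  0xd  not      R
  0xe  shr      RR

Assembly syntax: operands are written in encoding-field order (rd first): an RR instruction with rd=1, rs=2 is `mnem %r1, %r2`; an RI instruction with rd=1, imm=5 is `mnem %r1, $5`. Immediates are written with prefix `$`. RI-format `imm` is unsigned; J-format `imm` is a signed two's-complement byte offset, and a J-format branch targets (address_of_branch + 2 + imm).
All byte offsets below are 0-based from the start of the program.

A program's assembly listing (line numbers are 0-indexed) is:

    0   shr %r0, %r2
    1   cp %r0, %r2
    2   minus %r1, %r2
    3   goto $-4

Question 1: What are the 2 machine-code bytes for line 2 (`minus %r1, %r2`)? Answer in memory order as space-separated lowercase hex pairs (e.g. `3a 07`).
a6 00

line 2 (minus): pack op=0xa:4|rd=1:2|rs=2:2|pad=0:8 = 0xa600; big→ a6 00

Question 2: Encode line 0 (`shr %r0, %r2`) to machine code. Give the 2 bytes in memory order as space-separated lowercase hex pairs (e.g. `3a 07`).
e2 00

L0: shr op=0xe:4|rd=0:2|rs=2:2|pad=0:8 ⇒ 0xe200 ⇒ big e2 00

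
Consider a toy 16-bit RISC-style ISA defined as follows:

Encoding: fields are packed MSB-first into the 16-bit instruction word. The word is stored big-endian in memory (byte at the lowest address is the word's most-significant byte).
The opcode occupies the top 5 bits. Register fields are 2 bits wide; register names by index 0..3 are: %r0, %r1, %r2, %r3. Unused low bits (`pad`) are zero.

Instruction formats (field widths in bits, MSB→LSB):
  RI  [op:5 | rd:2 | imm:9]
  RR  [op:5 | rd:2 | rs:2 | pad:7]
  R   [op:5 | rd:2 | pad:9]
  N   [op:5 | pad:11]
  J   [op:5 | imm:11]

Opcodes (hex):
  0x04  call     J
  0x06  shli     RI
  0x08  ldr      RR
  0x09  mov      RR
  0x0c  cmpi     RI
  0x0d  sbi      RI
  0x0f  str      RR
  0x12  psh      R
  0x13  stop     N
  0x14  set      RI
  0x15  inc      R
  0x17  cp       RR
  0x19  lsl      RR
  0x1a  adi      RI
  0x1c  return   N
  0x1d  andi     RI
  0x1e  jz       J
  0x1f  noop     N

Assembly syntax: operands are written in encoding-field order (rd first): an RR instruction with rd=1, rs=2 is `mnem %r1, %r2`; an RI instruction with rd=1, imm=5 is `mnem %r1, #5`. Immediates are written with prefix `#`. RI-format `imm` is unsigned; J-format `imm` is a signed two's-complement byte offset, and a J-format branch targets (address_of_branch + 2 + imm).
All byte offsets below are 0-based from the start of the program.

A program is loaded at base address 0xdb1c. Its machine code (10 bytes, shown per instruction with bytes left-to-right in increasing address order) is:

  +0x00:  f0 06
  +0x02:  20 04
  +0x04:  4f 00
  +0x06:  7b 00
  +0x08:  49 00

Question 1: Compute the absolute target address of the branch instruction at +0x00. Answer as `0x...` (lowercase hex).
[00] f0 06 → 0xf006
  top 5b → 0x1e → jz [J]
  [10:0] imm=6 = #6
  target = base 0xdb1c + off 0x00 + 2 + imm 6 = 0xdb24

0xdb24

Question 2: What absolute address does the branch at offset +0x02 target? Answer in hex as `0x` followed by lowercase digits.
0xdb24

+0x02: 20 04 ⇒ word 0x2004 (big)
  opcode bits[15:11]=0x4: call/J
  imm@[10:0]=0x4 ⇒ #4
  target = base 0xdb1c + off 0x02 + 2 + imm 4 = 0xdb24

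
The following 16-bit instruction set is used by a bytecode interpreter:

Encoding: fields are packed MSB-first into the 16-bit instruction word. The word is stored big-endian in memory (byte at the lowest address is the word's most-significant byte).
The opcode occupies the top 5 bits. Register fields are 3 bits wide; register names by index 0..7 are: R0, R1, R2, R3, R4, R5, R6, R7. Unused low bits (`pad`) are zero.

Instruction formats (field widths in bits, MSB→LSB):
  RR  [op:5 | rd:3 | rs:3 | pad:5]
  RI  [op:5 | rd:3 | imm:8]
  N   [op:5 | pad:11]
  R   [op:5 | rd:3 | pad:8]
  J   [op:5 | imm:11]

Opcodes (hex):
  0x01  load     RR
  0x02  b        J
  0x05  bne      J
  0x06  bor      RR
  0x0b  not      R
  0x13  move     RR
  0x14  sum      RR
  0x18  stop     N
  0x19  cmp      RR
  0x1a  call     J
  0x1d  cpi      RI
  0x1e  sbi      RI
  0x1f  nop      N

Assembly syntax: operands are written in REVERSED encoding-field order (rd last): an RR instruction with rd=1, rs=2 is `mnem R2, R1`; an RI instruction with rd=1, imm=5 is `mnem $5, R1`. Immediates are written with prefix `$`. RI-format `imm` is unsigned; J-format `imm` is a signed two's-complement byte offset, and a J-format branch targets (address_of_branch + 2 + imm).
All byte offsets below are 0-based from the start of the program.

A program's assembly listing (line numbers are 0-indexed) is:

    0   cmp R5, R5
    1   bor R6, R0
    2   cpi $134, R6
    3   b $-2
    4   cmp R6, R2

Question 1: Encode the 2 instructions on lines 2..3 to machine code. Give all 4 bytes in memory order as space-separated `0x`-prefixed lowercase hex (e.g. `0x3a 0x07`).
0xee 0x86 0x17 0xfe

2. cpi fields op=0x1d:5|rd=6:3|imm=134:8 → word ee86h → ee 86
3. b fields op=0x2:5|imm=-2:11 → word 17feh → 17 fe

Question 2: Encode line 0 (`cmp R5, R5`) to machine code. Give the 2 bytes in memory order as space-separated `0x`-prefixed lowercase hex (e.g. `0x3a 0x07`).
0. cmp fields op=0x19:5|rd=5:3|rs=5:3|pad=0:5 → word cda0h → cd a0

0xcd 0xa0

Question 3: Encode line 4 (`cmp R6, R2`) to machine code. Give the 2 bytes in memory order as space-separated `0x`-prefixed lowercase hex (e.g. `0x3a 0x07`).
0xca 0xc0

4. cmp fields op=0x19:5|rd=2:3|rs=6:3|pad=0:5 → word cac0h → ca c0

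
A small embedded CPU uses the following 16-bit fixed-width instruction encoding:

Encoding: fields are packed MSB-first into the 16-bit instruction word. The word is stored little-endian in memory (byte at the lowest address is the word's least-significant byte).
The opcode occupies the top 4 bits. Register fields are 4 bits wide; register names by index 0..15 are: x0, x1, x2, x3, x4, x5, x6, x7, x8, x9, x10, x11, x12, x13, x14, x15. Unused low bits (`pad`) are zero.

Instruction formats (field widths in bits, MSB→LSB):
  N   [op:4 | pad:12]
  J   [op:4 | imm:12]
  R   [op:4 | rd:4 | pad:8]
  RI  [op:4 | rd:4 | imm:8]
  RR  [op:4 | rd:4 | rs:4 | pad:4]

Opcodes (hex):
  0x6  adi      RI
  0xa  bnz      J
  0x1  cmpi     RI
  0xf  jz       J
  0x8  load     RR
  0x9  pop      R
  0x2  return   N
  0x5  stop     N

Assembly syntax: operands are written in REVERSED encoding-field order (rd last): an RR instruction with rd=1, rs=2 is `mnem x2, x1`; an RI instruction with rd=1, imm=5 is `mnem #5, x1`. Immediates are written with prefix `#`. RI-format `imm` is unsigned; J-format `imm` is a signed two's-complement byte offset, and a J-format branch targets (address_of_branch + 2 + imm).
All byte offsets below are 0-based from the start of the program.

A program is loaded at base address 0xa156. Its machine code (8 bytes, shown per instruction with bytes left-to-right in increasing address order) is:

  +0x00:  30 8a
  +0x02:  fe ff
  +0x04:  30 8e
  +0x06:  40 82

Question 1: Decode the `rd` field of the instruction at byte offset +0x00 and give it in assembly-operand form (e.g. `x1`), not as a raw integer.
[00] 30 8a → 0x8a30
  op=0x8a30>>12=0x8 ⇒ load (RR)
  rd@[11:8]=0xa ⇒ x10
  rs@[7:4]=0x3 ⇒ x3

x10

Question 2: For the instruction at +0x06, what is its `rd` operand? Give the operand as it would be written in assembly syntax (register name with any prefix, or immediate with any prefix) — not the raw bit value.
x2

off 0x06: read 40 82 as little → 0x8240
  opcode bits[15:12]=0x8: load/RR
  [11:8] rd=2 = x2
  [7:4] rs=4 = x4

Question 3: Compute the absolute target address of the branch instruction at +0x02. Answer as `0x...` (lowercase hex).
0xa158

+0x02: fe ff ⇒ word 0xfffe (little)
  top 4b → 0xf → jz [J]
  imm: (w>>0)&0xfff=0xffe (s12→-2) → #-2
  target = base 0xa156 + off 0x02 + 2 + imm -2 = 0xa158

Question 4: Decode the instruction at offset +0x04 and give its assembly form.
@+04  little-endian(30 8e) = 0x8e30
  op=0x8e30>>12=0x8 ⇒ load (RR)
  rd: (w>>8)&0xf=0xe → x14
  rs: (w>>4)&0xf=0x3 → x3

load x3, x14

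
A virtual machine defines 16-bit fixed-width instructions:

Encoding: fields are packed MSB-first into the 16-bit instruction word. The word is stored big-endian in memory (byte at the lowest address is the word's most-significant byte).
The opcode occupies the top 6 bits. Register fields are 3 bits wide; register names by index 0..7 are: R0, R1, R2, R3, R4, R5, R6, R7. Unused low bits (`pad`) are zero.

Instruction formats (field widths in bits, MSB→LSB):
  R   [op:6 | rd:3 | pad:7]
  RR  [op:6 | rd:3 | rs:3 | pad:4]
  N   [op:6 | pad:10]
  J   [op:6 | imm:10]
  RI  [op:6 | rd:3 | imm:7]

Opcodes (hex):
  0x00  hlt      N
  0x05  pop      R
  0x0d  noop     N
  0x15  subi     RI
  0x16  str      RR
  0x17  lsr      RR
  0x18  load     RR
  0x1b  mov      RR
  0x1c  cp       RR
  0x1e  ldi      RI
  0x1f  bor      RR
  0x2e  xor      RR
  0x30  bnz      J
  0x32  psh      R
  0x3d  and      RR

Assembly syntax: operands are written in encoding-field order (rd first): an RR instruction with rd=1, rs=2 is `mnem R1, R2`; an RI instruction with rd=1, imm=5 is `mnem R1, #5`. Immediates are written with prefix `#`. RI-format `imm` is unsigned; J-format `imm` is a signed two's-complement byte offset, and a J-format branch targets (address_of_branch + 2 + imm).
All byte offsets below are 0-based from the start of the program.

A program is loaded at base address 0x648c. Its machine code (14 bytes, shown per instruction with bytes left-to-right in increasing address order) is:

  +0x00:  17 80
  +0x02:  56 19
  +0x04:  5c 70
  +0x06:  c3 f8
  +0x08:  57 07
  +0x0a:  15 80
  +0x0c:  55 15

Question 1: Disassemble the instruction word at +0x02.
+0x02: 56 19 ⇒ word 0x5619 (big)
  op=0x5619>>10=0x15 ⇒ subi (RI)
  [9:7] rd=4 = R4
  [6:0] imm=25 = #25

subi R4, #25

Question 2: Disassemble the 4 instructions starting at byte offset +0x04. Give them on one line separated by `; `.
off 0x04: read 5c 70 as big → 0x5c70
  op=0x5c70>>10=0x17 ⇒ lsr (RR)
  rd@[9:7]=0x0 ⇒ R0
  rs@[6:4]=0x7 ⇒ R7
off 0x06: read c3 f8 as big → 0xc3f8
  op=0xc3f8>>10=0x30 ⇒ bnz (J)
  imm@[9:0]=0x3f8 (s10→-8) ⇒ #-8
off 0x08: read 57 07 as big → 0x5707
  op=0x5707>>10=0x15 ⇒ subi (RI)
  rd@[9:7]=0x6 ⇒ R6
  imm@[6:0]=0x7 ⇒ #7
off 0x0a: read 15 80 as big → 0x1580
  op=0x1580>>10=0x5 ⇒ pop (R)
  rd@[9:7]=0x3 ⇒ R3

lsr R0, R7; bnz #-8; subi R6, #7; pop R3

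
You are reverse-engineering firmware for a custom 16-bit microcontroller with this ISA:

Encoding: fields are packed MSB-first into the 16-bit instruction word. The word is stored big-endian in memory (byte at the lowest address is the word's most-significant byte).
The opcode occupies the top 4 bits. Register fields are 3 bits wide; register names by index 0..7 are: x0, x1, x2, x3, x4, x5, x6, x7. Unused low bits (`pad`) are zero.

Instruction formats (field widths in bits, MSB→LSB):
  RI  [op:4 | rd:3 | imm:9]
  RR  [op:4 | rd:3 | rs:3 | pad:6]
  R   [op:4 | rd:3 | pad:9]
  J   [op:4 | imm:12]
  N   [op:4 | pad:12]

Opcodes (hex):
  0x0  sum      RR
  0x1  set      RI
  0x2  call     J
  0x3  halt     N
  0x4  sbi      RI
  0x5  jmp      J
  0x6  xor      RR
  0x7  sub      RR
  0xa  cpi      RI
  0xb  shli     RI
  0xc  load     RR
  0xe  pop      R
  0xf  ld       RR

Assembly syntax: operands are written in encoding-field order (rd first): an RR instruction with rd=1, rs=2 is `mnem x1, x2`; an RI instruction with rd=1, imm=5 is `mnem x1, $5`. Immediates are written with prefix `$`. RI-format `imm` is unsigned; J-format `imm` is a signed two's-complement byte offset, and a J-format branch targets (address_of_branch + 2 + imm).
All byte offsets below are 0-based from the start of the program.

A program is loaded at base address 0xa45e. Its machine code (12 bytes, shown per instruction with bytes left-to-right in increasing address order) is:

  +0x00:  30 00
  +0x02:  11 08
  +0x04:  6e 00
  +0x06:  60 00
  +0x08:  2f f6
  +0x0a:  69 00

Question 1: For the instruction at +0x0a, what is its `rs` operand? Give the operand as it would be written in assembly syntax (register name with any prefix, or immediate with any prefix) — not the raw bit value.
x4

@+0a  big-endian(69 00) = 0x6900
  opcode bits[15:12]=0x6: xor/RR
  [11:9] rd=4 = x4
  [8:6] rs=4 = x4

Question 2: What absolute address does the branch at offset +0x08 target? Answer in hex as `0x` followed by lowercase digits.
0xa45e

[08] 2f f6 → 0x2ff6
  op=0x2ff6>>12=0x2 ⇒ call (J)
  imm: (w>>0)&0xfff=0xff6 (s12→-10) → $-10
  target = base 0xa45e + off 0x08 + 2 + imm -10 = 0xa45e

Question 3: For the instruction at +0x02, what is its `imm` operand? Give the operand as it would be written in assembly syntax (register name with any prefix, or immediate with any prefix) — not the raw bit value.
$264

+0x02: 11 08 ⇒ word 0x1108 (big)
  op=0x1108>>12=0x1 ⇒ set (RI)
  rd@[11:9]=0x0 ⇒ x0
  imm@[8:0]=0x108 ⇒ $264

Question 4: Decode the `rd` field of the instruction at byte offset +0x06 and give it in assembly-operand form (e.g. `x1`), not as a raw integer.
+0x06: 60 00 ⇒ word 0x6000 (big)
  op=0x6000>>12=0x6 ⇒ xor (RR)
  rd: (w>>9)&0x7=0x0 → x0
  rs: (w>>6)&0x7=0x0 → x0

x0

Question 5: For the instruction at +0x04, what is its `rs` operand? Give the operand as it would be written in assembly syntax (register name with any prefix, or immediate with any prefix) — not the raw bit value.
x0

off 0x04: read 6e 00 as big → 0x6e00
  op=0x6e00>>12=0x6 ⇒ xor (RR)
  rd: (w>>9)&0x7=0x7 → x7
  rs: (w>>6)&0x7=0x0 → x0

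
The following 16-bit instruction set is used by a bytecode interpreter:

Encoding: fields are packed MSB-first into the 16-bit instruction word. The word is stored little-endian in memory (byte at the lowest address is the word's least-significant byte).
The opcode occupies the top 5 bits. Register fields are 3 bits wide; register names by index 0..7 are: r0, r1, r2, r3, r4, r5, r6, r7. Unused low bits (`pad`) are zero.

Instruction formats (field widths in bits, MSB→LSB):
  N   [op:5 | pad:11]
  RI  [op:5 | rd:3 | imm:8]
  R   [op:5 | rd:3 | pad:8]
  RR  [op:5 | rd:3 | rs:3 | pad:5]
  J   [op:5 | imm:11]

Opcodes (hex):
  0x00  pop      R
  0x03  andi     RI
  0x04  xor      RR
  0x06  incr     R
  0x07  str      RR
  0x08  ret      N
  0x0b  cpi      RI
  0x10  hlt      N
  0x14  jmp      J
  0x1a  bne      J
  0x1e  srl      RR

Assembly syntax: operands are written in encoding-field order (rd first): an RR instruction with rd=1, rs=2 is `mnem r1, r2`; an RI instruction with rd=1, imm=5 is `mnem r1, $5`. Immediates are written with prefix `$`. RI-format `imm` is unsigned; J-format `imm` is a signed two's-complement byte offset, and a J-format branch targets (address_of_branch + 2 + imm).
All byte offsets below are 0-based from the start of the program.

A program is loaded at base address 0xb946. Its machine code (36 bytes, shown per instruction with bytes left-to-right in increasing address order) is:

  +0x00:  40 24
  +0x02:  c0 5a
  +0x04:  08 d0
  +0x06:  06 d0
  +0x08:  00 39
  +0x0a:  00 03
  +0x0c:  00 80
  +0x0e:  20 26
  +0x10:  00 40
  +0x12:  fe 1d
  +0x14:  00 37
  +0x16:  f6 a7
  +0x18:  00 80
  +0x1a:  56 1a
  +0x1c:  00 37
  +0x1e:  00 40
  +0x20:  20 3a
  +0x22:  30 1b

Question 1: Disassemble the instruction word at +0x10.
[10] 00 40 → 0x4000
  opcode bits[15:11]=0x8: ret/N

ret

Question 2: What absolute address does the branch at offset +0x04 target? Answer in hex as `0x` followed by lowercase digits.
0xb954

@+04  little-endian(08 d0) = 0xd008
  op=0xd008>>11=0x1a ⇒ bne (J)
  imm: (w>>0)&0x7ff=0x8 → $8
  target = base 0xb946 + off 0x04 + 2 + imm 8 = 0xb954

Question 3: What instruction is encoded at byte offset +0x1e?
ret

[1e] 00 40 → 0x4000
  opcode bits[15:11]=0x8: ret/N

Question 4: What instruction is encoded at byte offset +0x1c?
[1c] 00 37 → 0x3700
  opcode bits[15:11]=0x6: incr/R
  [10:8] rd=7 = r7

incr r7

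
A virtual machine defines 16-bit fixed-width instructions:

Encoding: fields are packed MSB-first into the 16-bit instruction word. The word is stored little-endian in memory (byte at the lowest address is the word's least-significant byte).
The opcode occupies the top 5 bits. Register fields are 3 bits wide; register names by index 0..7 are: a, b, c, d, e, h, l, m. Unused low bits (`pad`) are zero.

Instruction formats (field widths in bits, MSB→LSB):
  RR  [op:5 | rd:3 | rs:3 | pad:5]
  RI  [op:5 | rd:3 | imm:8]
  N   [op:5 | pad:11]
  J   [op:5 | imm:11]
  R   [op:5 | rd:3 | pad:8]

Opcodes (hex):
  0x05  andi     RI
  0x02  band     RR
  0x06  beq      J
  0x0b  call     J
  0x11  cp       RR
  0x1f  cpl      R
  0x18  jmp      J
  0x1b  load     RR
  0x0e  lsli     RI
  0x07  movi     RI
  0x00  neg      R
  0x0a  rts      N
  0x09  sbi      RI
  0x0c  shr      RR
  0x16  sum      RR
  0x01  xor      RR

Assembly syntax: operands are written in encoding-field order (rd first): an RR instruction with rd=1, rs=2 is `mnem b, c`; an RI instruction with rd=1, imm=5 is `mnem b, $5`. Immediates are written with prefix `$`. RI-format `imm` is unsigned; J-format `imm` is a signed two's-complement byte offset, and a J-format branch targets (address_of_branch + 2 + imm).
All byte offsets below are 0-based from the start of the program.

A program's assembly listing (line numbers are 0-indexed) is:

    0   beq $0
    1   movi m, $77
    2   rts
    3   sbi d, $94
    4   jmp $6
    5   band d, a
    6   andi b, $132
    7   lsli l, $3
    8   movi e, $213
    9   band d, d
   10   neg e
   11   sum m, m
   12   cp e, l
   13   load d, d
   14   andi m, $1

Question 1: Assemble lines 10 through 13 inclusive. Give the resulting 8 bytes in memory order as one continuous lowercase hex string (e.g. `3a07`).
0004e0b7c08c60db

line 10 (neg): pack op=0x0:5|rd=4:3|pad=0:8 = 0x0400; little→ 00 04
line 11 (sum): pack op=0x16:5|rd=7:3|rs=7:3|pad=0:5 = 0xb7e0; little→ e0 b7
line 12 (cp): pack op=0x11:5|rd=4:3|rs=6:3|pad=0:5 = 0x8cc0; little→ c0 8c
line 13 (load): pack op=0x1b:5|rd=3:3|rs=3:3|pad=0:5 = 0xdb60; little→ 60 db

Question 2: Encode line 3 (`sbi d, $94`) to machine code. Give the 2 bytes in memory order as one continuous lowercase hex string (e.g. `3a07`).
line 3 (sbi): pack op=0x9:5|rd=3:3|imm=94:8 = 0x4b5e; little→ 5e 4b

5e4b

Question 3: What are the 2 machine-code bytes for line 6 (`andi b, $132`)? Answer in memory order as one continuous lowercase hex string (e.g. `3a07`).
8429

L6: andi op=0x5:5|rd=1:3|imm=132:8 ⇒ 0x2984 ⇒ little 84 29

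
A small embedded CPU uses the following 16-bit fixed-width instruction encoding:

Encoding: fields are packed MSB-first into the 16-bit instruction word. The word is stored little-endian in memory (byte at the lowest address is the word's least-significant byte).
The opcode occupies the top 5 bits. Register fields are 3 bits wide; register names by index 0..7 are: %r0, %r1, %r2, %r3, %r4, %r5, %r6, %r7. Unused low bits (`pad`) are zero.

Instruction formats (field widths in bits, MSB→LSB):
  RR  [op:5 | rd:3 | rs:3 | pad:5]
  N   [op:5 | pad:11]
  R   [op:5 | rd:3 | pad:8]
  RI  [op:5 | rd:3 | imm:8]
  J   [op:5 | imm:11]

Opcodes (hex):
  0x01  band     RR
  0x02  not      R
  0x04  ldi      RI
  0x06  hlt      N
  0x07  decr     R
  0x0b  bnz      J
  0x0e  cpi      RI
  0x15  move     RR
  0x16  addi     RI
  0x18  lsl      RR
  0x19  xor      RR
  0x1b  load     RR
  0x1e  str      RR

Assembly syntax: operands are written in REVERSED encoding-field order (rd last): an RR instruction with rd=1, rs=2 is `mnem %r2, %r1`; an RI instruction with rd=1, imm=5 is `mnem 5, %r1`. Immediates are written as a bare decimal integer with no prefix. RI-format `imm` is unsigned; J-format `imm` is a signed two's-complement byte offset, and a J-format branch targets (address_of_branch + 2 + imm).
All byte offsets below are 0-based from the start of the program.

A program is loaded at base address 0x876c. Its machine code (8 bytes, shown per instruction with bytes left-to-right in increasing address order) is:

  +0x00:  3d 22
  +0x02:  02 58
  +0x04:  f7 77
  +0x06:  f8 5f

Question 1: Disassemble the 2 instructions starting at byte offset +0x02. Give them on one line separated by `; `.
@+02  little-endian(02 58) = 0x5802
  top 5b → 0xb → bnz [J]
  [10:0] imm=2 = 2
@+04  little-endian(f7 77) = 0x77f7
  top 5b → 0xe → cpi [RI]
  [10:8] rd=7 = %r7
  [7:0] imm=247 = 247

bnz 2; cpi 247, %r7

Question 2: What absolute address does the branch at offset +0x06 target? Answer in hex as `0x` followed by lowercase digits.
[06] f8 5f → 0x5ff8
  opcode bits[15:11]=0xb: bnz/J
  imm: (w>>0)&0x7ff=0x7f8 (s11→-8) → -8
  target = base 0x876c + off 0x06 + 2 + imm -8 = 0x876c

0x876c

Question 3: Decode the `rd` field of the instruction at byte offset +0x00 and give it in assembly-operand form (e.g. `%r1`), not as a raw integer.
%r2

+0x00: 3d 22 ⇒ word 0x223d (little)
  op=0x223d>>11=0x4 ⇒ ldi (RI)
  rd@[10:8]=0x2 ⇒ %r2
  imm@[7:0]=0x3d ⇒ 61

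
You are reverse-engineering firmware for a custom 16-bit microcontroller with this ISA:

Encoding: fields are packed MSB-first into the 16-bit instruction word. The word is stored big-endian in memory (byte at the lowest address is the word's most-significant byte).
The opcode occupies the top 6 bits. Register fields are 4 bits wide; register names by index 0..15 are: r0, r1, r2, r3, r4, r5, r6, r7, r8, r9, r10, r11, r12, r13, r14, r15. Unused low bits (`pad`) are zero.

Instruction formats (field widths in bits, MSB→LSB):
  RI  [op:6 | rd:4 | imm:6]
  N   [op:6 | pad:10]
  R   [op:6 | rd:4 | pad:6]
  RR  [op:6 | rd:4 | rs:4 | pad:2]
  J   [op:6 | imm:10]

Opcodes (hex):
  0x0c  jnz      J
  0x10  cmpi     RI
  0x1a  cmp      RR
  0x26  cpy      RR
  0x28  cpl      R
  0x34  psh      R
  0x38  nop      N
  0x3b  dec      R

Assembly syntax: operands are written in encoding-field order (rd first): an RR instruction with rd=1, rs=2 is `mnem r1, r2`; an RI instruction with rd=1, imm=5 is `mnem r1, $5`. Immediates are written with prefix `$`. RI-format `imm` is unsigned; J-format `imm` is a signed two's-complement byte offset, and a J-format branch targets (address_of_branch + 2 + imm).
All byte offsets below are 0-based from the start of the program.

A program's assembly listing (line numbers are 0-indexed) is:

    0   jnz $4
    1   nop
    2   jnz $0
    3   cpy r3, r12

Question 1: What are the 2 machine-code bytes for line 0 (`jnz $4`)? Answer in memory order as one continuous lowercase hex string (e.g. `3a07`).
3004

0. jnz fields op=0xc:6|imm=4:10 → word 3004h → 30 04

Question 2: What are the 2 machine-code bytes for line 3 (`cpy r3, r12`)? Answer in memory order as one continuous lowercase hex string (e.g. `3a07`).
3. cpy fields op=0x26:6|rd=3:4|rs=12:4|pad=0:2 → word 98f0h → 98 f0

98f0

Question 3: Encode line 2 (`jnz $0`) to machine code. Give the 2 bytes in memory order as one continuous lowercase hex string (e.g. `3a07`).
L2: jnz op=0xc:6|imm=0:10 ⇒ 0x3000 ⇒ big 30 00

3000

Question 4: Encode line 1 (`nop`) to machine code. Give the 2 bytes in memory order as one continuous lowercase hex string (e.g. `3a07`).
e000

line 1 (nop): pack op=0x38:6|pad=0:10 = 0xe000; big→ e0 00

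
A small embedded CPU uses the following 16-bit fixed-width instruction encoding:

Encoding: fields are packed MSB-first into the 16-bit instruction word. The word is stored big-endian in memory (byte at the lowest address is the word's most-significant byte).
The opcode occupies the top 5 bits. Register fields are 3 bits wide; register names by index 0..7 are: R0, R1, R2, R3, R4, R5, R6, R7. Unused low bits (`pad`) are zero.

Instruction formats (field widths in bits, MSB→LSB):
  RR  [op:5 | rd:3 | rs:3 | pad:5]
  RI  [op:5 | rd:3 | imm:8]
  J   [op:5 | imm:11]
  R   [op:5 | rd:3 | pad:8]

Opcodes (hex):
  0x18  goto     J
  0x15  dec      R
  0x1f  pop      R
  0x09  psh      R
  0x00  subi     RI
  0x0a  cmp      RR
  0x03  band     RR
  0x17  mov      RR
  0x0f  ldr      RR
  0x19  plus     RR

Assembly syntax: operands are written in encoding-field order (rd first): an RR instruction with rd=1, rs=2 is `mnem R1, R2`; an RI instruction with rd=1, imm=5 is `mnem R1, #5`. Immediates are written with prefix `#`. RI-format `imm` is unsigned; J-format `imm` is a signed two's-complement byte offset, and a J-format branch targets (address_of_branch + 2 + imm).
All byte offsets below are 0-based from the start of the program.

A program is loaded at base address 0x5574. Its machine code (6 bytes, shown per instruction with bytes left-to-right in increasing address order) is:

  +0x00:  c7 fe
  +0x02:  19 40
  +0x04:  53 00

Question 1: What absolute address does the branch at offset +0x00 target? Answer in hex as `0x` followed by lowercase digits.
off 0x00: read c7 fe as big → 0xc7fe
  opcode bits[15:11]=0x18: goto/J
  [10:0] imm=2046 (s11→-2) = #-2
  target = base 0x5574 + off 0x00 + 2 + imm -2 = 0x5574

0x5574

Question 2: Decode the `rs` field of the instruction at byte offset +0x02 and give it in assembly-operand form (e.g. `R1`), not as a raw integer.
R2

off 0x02: read 19 40 as big → 0x1940
  op=0x1940>>11=0x3 ⇒ band (RR)
  rd: (w>>8)&0x7=0x1 → R1
  rs: (w>>5)&0x7=0x2 → R2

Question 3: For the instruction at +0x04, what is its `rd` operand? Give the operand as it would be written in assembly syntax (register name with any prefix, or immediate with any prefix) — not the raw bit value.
[04] 53 00 → 0x5300
  op=0x5300>>11=0xa ⇒ cmp (RR)
  [10:8] rd=3 = R3
  [7:5] rs=0 = R0

R3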